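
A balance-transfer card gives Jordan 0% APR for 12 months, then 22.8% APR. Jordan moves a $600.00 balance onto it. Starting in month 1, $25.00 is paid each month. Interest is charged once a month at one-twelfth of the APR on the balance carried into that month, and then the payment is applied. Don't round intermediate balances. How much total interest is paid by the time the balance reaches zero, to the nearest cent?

Promo months 1–12 at r₀ = 0%/12 = 0; months 13+ at r₁ = 22.8%/12 = 0.019.
After month 12 (no interest yet): B = $600.00 − 12·$25.00 = $300.00.
Then at r₁ with $25.00/mo: n₂ = −ln(1 − r₁·B/P)/ln(1+r₁) ≈ 13.75 → 14 more payments.
Total paid = 25·$25.00 + $18.76 = $643.76; interest = $643.76 − $600.00 = $43.76.

$43.76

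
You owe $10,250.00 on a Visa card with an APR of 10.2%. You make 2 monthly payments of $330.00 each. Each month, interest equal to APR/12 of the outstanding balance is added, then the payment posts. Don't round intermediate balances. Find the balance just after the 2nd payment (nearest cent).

Monthly rate r = 10.2%/12 = 0.85% = 0.0085.
Each month: B ← B·(1+r) − $330.00.
Month 1: interest $87.12; balance after payment $10,007.12.
Month 2: interest $85.06; balance after payment $9,762.19.

$9,762.19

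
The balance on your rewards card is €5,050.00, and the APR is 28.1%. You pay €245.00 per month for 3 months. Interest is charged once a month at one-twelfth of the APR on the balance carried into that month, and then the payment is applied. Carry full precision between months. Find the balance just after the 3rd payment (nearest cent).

€4,660.79

Monthly rate r = 28.1%/12 = 2.34167% = 0.0234167.
Each month: B ← B·(1+r) − €245.00.
Month 1: interest €118.25; balance after payment €4,923.25.
Month 2: interest €115.29; balance after payment €4,793.54.
Month 3: interest €112.25; balance after payment €4,660.79.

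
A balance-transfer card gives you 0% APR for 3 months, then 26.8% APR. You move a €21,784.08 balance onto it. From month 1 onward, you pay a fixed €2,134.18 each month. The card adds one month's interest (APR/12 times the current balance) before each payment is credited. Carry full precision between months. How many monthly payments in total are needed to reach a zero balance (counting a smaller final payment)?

11 payments

Promo months 1–3 at r₀ = 0%/12 = 0; months 4+ at r₁ = 26.8%/12 = 0.0223333.
After month 3 (no interest yet): B = €21,784.08 − 3·€2,134.18 = €15,381.54.
Then at r₁ with €2,134.18/mo: n₂ = −ln(1 − r₁·B/P)/ln(1+r₁) ≈ 7.95 → 8 more payments.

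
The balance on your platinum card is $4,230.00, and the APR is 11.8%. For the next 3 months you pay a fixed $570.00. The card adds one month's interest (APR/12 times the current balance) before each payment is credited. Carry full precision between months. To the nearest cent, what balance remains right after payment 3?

$2,629.15

Monthly rate r = 11.8%/12 = 0.983333% = 0.00983333.
Each month: B ← B·(1+r) − $570.00.
Month 1: interest $41.60; balance after payment $3,701.60.
Month 2: interest $36.40; balance after payment $3,167.99.
Month 3: interest $31.15; balance after payment $2,629.15.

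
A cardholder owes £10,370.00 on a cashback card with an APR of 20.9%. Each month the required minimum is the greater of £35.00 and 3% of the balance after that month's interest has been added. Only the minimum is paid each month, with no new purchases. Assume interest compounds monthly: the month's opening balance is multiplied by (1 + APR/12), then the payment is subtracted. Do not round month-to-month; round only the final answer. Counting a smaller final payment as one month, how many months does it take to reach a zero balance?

216 months

Monthly rate r = 20.9%/12 = 1.74167% = 0.0174167.
While 3% of the post-interest balance exceeds £35.00, each month B ← (B·(1+r))·(1 − 0.03), i.e. B shrinks by the factor (1+r)·0.97 = 0.98689.
This holds for months 1–167. Entering month 168 the balance is £1,145.42; 3% of the post-interest balance is now below £35.00, so the flat £35.00 minimum applies from here.
From month 168 a fixed £35.00 at rate r clears £1,145.42 in 49 more payments. Total: 167 + 49 = 216 months.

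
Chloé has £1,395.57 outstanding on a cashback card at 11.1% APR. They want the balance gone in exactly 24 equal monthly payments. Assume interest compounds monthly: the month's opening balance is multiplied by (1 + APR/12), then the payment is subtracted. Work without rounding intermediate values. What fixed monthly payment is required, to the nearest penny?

Monthly rate r = 11.1%/12 = 0.925% = 0.00925.
Level-payment amortization: P = B₀·r / (1 − (1+r)^(−n)) = 1395.57·0.00925 / (1 − 1.00925^(−24)).
Denominator 1 − (1+r)^(−24) = 0.198266915.
P = 12.909 / 0.198266915 ≈ 65.11.

£65.11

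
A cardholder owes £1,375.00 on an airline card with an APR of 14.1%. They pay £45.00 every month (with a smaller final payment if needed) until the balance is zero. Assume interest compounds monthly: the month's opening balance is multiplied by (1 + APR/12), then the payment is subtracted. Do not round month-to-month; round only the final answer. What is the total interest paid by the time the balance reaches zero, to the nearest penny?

Monthly rate r = 14.1%/12 = 1.175% = 0.01175.
Payoff takes n = ⌈−ln(1 − rB₀/P)/ln(1+r)⌉ = ⌈38.075⌉ = 39 payments; the last is £3.38.
Total paid = 38·£45.00 + £3.38 = £1,713.38.
Total interest = total paid − principal = £1,713.38 − £1,375.00 = £338.38.

£338.38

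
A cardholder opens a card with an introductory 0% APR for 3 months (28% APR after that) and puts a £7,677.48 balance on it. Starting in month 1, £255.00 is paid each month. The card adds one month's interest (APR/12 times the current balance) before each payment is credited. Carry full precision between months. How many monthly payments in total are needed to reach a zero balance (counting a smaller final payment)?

47 payments

Promo months 1–3 at r₀ = 0%/12 = 0; months 4+ at r₁ = 28%/12 = 0.0233333.
After month 3 (no interest yet): B = £7,677.48 − 3·£255.00 = £6,912.48.
Then at r₁ with £255.00/mo: n₂ = −ln(1 − r₁·B/P)/ln(1+r₁) ≈ 43.40 → 44 more payments.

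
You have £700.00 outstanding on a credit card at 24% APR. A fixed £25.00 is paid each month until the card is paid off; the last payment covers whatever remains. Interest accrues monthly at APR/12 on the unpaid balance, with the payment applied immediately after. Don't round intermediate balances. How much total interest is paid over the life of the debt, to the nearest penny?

Monthly rate r = 24%/12 = 2% = 0.02.
Payoff takes n = ⌈−ln(1 − rB₀/P)/ln(1+r)⌉ = ⌈41.458⌉ = 42 payments; the last is £11.52.
Total paid = 41·£25.00 + £11.52 = £1,036.52.
Total interest = total paid − principal = £1,036.52 − £700.00 = £336.52.

£336.52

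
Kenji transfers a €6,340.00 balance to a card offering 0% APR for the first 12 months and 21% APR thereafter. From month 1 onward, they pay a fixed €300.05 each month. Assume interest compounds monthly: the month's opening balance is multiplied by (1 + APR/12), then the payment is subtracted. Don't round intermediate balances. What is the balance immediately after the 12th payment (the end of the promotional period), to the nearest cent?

€2,739.40

Promo months 1–12 at r₀ = 0%/12 = 0; months 13+ at r₁ = 21%/12 = 0.0175.
After month 12 (no interest yet): B = €6,340.00 − 12·€300.05 = €2,739.40.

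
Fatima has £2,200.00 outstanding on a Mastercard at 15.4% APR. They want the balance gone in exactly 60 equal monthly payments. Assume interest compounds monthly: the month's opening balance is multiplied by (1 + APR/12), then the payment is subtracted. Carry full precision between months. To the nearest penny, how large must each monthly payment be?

Monthly rate r = 15.4%/12 = 1.28333% = 0.0128333.
Level-payment amortization: P = B₀·r / (1 − (1+r)^(−n)) = 2200.00·0.0128333 / (1 − 1.01283^(−60)).
Denominator 1 − (1+r)^(−60) = 0.534713082.
P = 28.2333 / 0.534713082 ≈ 52.80.

£52.80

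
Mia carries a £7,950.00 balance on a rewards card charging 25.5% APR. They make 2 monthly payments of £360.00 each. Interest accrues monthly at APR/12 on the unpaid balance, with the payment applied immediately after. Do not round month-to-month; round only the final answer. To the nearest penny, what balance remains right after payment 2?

Monthly rate r = 25.5%/12 = 2.125% = 0.02125.
Each month: B ← B·(1+r) − £360.00.
Month 1: interest £168.94; balance after payment £7,758.94.
Month 2: interest £164.88; balance after payment £7,563.81.

£7,563.81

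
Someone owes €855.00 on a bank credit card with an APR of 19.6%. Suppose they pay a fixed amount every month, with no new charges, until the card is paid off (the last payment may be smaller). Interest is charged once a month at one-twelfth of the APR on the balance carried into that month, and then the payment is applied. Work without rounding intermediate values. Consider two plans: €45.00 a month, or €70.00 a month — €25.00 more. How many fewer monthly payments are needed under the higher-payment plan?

Monthly rate r = 19.6%/12 = 1.63333% = 0.0163333.
At €45.00/mo: n = ⌈−ln(1 − rB₀/P)/ln(1+r)⌉ = 23 payments (last €42.01); total interest = total paid − €855.00 = €177.01.
At €70.00/mo: 14 payments (last €51.53); total interest €106.53.
Payments saved = 23 − 14 = 9.

9 fewer payments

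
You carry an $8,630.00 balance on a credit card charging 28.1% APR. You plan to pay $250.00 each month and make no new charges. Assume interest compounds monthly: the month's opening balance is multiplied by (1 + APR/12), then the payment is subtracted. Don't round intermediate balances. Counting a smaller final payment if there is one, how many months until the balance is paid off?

72 months

Monthly rate r = 28.1%/12 = 2.34167% = 0.0234167.
Recurrence: B ← B·(1+r) − $250.00.
Month 1: interest $202.09; balance after payment $8,582.09.
Month 2: interest $200.96; balance after payment $8,533.05.
Closed form: n = −ln(1 − rB₀/P)/ln(1+r) = −ln(0.19166)/ln(1.02342) ≈ 71.373, so the balance reaches zero during payment 72.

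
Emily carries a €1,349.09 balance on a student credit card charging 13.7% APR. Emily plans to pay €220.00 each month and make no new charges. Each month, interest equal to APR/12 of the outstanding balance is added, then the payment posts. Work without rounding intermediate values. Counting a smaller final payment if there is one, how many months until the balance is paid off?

7 payments

Monthly rate r = 13.7%/12 = 1.14167% = 0.0114167.
Recurrence: B ← B·(1+r) − €220.00.
Month 1: interest €15.40; balance after payment €1,144.49.
Month 2: interest €13.07; balance after payment €937.56.
Closed form: n = −ln(1 − rB₀/P)/ln(1+r) = −ln(0.92999)/ln(1.01142) ≈ 6.394, so the balance reaches zero during payment 7.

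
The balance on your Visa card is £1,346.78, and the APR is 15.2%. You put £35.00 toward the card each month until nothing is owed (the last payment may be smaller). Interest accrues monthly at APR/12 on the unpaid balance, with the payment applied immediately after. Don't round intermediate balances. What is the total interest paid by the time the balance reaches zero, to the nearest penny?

£511.45

Monthly rate r = 15.2%/12 = 1.26667% = 0.0126667.
Payoff takes n = ⌈−ln(1 − rB₀/P)/ln(1+r)⌉ = ⌈53.092⌉ = 54 payments; the last is £3.23.
Total paid = 53·£35.00 + £3.23 = £1,858.23.
Total interest = total paid − principal = £1,858.23 − £1,346.78 = £511.45.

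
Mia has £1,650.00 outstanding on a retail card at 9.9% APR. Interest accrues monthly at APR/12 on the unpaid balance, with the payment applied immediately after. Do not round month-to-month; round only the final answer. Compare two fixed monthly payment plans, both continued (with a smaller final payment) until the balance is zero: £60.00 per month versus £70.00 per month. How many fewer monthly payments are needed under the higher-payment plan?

Monthly rate r = 9.9%/12 = 0.825% = 0.00825.
At £60.00/mo: n = ⌈−ln(1 − rB₀/P)/ln(1+r)⌉ = 32 payments (last £19.14); total interest = total paid − £1,650.00 = £229.14.
At £70.00/mo: 27 payments (last £22.45); total interest £192.45.
Payments saved = 32 − 27 = 5.

5 fewer payments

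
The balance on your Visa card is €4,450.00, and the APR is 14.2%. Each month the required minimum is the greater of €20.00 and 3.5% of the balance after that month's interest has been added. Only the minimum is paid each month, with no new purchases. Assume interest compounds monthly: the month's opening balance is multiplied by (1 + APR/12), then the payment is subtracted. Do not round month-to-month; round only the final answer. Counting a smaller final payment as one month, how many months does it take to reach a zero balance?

Monthly rate r = 14.2%/12 = 1.18333% = 0.0118333.
While 3.5% of the post-interest balance exceeds €20.00, each month B ← (B·(1+r))·(1 − 0.035), i.e. B shrinks by the factor (1+r)·0.965 = 0.97642.
This holds for months 1–87. Entering month 88 the balance is €558.11; 3.5% of the post-interest balance is now below €20.00, so the flat €20.00 minimum applies from here.
From month 88 a fixed €20.00 at rate r clears €558.11 in 35 more payments. Total: 87 + 35 = 122 months.

122 months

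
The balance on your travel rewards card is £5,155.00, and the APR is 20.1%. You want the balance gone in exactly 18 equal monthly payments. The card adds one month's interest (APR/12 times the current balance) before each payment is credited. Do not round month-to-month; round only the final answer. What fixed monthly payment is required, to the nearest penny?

£334.10

Monthly rate r = 20.1%/12 = 1.675% = 0.01675.
Level-payment amortization: P = B₀·r / (1 − (1+r)^(−n)) = 5155.00·0.01675 / (1 − 1.01675^(−18)).
Denominator 1 − (1+r)^(−18) = 0.258442655.
P = 86.3463 / 0.258442655 ≈ 334.10.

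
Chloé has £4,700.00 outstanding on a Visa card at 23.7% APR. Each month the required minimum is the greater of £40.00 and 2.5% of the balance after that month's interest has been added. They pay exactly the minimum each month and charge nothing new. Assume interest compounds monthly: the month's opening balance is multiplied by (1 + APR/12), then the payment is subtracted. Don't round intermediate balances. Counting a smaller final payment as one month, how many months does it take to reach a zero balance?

Monthly rate r = 23.7%/12 = 1.975% = 0.01975.
While 2.5% of the post-interest balance exceeds £40.00, each month B ← (B·(1+r))·(1 − 0.025), i.e. B shrinks by the factor (1+r)·0.975 = 0.99426.
This holds for months 1–191. Entering month 192 the balance is £1,564.15; 2.5% of the post-interest balance is now below £40.00, so the flat £40.00 minimum applies from here.
From month 192 a fixed £40.00 at rate r clears £1,564.15 in 76 more payments. Total: 191 + 76 = 267 months.

267 months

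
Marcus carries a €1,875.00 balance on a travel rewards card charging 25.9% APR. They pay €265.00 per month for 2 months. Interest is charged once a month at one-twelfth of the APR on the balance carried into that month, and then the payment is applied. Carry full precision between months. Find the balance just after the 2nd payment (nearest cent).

Monthly rate r = 25.9%/12 = 2.15833% = 0.0215833.
Each month: B ← B·(1+r) − €265.00.
Month 1: interest €40.47; balance after payment €1,650.47.
Month 2: interest €35.62; balance after payment €1,421.09.

€1,421.09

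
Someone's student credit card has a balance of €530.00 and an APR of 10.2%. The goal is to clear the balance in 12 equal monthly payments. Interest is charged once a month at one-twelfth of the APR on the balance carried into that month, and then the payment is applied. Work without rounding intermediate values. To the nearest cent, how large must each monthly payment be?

Monthly rate r = 10.2%/12 = 0.85% = 0.0085.
Level-payment amortization: P = B₀·r / (1 − (1+r)^(−n)) = 530.00·0.0085 / (1 − 1.0085^(−12)).
Denominator 1 − (1+r)^(−12) = 0.0965811054.
P = 4.505 / 0.0965811054 ≈ 46.64.

€46.64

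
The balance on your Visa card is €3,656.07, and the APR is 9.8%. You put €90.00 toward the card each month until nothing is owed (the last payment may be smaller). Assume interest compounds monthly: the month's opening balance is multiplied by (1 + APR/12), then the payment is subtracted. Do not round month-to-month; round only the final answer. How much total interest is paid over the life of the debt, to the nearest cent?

€804.46

Monthly rate r = 9.8%/12 = 0.816667% = 0.00816667.
Payoff takes n = ⌈−ln(1 − rB₀/P)/ln(1+r)⌉ = ⌈49.560⌉ = 50 payments; the last is €50.53.
Total paid = 49·€90.00 + €50.53 = €4,460.53.
Total interest = total paid − principal = €4,460.53 − €3,656.07 = €804.46.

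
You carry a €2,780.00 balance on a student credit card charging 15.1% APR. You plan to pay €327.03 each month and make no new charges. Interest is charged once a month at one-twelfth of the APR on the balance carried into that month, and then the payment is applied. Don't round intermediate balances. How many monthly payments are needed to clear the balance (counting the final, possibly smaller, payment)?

Monthly rate r = 15.1%/12 = 1.25833% = 0.0125833.
Recurrence: B ← B·(1+r) − €327.03.
Month 1: interest €34.98; balance after payment €2,487.95.
Month 2: interest €31.31; balance after payment €2,192.23.
Closed form: n = −ln(1 − rB₀/P)/ln(1+r) = −ln(0.89303)/ln(1.01258) ≈ 9.047, so the balance reaches zero during payment 10.

10 months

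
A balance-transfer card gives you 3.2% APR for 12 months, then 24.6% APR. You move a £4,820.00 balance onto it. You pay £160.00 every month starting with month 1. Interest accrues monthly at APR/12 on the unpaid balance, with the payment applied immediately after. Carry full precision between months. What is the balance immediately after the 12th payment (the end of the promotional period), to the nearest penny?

£3,028.11

Promo months 1–12 at r₀ = 3.2%/12 = 0.00266667; months 13+ at r₁ = 24.6%/12 = 0.0205.
After month 12: iterate B ← B·(1+r₀) − £160.00 for 12 months → £3,028.11.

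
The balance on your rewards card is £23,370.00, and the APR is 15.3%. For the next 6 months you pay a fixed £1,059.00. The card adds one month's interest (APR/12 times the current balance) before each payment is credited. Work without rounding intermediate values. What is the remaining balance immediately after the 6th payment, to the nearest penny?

£18,655.76

Monthly rate r = 15.3%/12 = 1.275% = 0.01275.
Each month: B ← B·(1+r) − £1,059.00.
Month 1: interest £297.97; balance after payment £22,608.97.
Month 2: interest £288.26; balance after payment £21,838.23.
Month 3: interest £278.44; balance after payment £21,057.67.
Month 4: interest £268.49; balance after payment £20,267.15.
Month 5: interest £258.41; balance after payment £19,466.56.
Month 6: interest £248.20; balance after payment £18,655.76.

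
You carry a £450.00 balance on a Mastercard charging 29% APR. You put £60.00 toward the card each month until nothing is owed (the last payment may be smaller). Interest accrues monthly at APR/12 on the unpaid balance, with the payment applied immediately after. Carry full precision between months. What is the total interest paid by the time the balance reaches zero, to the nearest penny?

£52.64

Monthly rate r = 29%/12 = 2.41667% = 0.0241667.
Payoff takes n = ⌈−ln(1 − rB₀/P)/ln(1+r)⌉ = ⌈8.374⌉ = 9 payments; the last is £22.64.
Total paid = 8·£60.00 + £22.64 = £502.64.
Total interest = total paid − principal = £502.64 − £450.00 = £52.64.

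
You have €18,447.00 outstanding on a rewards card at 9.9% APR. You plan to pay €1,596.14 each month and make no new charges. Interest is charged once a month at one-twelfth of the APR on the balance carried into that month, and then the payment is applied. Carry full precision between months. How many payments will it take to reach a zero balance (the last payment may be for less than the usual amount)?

Monthly rate r = 9.9%/12 = 0.825% = 0.00825.
Recurrence: B ← B·(1+r) − €1,596.14.
Month 1: interest €152.19; balance after payment €17,003.05.
Month 2: interest €140.28; balance after payment €15,547.18.
Closed form: n = −ln(1 − rB₀/P)/ln(1+r) = −ln(0.90465)/ln(1.00825) ≈ 12.196, so the balance reaches zero during payment 13.

13 months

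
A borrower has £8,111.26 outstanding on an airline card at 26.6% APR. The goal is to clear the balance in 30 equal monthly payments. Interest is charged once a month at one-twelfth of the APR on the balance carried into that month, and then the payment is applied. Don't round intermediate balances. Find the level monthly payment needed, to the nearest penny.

Monthly rate r = 26.6%/12 = 2.21667% = 0.0221667.
Level-payment amortization: P = B₀·r / (1 − (1+r)^(−n)) = 8111.26·0.0221667 / (1 − 1.02217^(−30)).
Denominator 1 − (1+r)^(−30) = 0.481977563.
P = 179.8 / 0.481977563 ≈ 373.05.

£373.05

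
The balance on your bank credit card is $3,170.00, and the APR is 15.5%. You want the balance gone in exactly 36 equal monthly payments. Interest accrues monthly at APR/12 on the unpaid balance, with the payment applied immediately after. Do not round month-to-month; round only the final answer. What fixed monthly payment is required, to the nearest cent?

$110.67

Monthly rate r = 15.5%/12 = 1.29167% = 0.0129167.
Level-payment amortization: P = B₀·r / (1 − (1+r)^(−n)) = 3170.00·0.0129167 / (1 − 1.01292^(−36)).
Denominator 1 − (1+r)^(−36) = 0.369991827.
P = 40.9458 / 0.369991827 ≈ 110.67.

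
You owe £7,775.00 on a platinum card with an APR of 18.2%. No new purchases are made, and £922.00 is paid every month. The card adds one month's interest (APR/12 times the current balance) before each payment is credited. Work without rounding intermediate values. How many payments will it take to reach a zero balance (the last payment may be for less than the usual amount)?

Monthly rate r = 18.2%/12 = 1.51667% = 0.0151667.
Recurrence: B ← B·(1+r) − £922.00.
Month 1: interest £117.92; balance after payment £6,970.92.
Month 2: interest £105.73; balance after payment £6,154.65.
Closed form: n = −ln(1 − rB₀/P)/ln(1+r) = −ln(0.8721)/ln(1.01517) ≈ 9.091, so the balance reaches zero during payment 10.

10 months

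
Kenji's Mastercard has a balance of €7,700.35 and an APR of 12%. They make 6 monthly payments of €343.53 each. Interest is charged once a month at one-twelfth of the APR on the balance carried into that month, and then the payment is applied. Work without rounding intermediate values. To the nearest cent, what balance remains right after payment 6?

Monthly rate r = 12%/12 = 1% = 0.01.
Each month: B ← B·(1+r) − €343.53.
Month 1: interest €77.00; balance after payment €7,433.82.
Month 2: interest €74.34; balance after payment €7,164.63.
Month 3: interest €71.65; balance after payment €6,892.75.
Month 4: interest €68.93; balance after payment €6,618.15.
Month 5: interest €66.18; balance after payment €6,340.80.
Month 6: interest €63.41; balance after payment €6,060.67.

€6,060.67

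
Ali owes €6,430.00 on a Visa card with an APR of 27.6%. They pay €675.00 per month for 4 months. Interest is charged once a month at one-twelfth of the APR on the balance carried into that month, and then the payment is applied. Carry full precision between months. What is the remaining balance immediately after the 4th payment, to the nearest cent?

Monthly rate r = 27.6%/12 = 2.3% = 0.023.
Each month: B ← B·(1+r) − €675.00.
Month 1: interest €147.89; balance after payment €5,902.89.
Month 2: interest €135.77; balance after payment €5,363.66.
Month 3: interest €123.36; balance after payment €4,812.02.
Month 4: interest €110.68; balance after payment €4,247.70.

€4,247.70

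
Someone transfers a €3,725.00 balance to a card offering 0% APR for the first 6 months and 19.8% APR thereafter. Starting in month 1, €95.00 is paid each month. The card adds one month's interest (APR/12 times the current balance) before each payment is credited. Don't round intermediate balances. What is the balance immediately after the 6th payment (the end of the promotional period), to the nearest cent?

€3,155.00

Promo months 1–6 at r₀ = 0%/12 = 0; months 7+ at r₁ = 19.8%/12 = 0.0165.
After month 6 (no interest yet): B = €3,725.00 − 6·€95.00 = €3,155.00.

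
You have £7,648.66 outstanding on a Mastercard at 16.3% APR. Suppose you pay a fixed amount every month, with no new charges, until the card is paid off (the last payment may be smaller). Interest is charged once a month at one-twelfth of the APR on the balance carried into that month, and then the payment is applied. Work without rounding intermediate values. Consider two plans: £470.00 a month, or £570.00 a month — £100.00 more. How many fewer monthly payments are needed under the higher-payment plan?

Monthly rate r = 16.3%/12 = 1.35833% = 0.0135833.
At £470.00/mo: n = ⌈−ln(1 − rB₀/P)/ln(1+r)⌉ = 19 payments (last £243.12); total interest = total paid − £7,648.66 = £1,054.46.
At £570.00/mo: 15 payments (last £521.52); total interest £852.86.
Payments saved = 19 − 15 = 4.

4 fewer payments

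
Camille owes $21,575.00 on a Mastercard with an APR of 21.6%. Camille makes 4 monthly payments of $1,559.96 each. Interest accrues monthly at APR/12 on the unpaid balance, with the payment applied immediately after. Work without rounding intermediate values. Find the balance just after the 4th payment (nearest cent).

Monthly rate r = 21.6%/12 = 1.8% = 0.018.
Each month: B ← B·(1+r) − $1,559.96.
Month 1: interest $388.35; balance after payment $20,403.39.
Month 2: interest $367.26; balance after payment $19,210.69.
Month 3: interest $345.79; balance after payment $17,996.52.
Month 4: interest $323.94; balance after payment $16,760.50.

$16,760.50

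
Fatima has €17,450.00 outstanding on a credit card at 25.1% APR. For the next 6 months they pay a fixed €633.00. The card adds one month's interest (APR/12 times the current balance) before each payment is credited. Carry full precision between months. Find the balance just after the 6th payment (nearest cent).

Monthly rate r = 25.1%/12 = 2.09167% = 0.0209167.
Each month: B ← B·(1+r) − €633.00.
Month 1: interest €365.00; balance after payment €17,182.00.
Month 2: interest €359.39; balance after payment €16,908.39.
Month 3: interest €353.67; balance after payment €16,629.05.
Month 4: interest €347.82; balance after payment €16,343.88.
Month 5: interest €341.86; balance after payment €16,052.74.
Month 6: interest €335.77; balance after payment €15,755.51.

€15,755.51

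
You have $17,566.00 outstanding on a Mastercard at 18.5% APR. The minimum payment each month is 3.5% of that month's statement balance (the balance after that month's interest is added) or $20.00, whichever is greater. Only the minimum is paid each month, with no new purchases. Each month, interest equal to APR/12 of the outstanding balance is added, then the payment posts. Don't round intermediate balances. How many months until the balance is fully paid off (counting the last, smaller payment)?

Monthly rate r = 18.5%/12 = 1.54167% = 0.0154167.
While 3.5% of the post-interest balance exceeds $20.00, each month B ← (B·(1+r))·(1 − 0.035), i.e. B shrinks by the factor (1+r)·0.965 = 0.97988.
This holds for months 1–170. Entering month 171 the balance is $554.43; 3.5% of the post-interest balance is now below $20.00, so the flat $20.00 minimum applies from here.
From month 171 a fixed $20.00 at rate r clears $554.43 in 37 more payments. Total: 170 + 37 = 207 months.

207 months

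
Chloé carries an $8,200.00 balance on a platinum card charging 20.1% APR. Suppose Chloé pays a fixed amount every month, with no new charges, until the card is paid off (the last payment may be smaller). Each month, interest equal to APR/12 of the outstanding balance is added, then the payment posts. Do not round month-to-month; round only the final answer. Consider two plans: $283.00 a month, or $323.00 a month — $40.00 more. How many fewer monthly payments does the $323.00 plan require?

6 fewer payments

Monthly rate r = 20.1%/12 = 1.675% = 0.01675.
At $283.00/mo: n = ⌈−ln(1 − rB₀/P)/ln(1+r)⌉ = 40 payments (last $279.45); total interest = total paid − $8,200.00 = $3,116.45.
At $323.00/mo: 34 payments (last $109.83); total interest $2,568.83.
Payments saved = 40 − 34 = 6.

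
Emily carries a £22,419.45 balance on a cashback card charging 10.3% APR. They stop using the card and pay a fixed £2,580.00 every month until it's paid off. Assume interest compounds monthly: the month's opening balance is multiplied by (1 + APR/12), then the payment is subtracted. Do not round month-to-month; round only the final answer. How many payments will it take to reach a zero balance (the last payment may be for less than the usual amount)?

Monthly rate r = 10.3%/12 = 0.858333% = 0.00858333.
Recurrence: B ← B·(1+r) − £2,580.00.
Month 1: interest £192.43; balance after payment £20,031.88.
Month 2: interest £171.94; balance after payment £17,623.82.
Closed form: n = −ln(1 − rB₀/P)/ln(1+r) = −ln(0.92541)/ln(1.00858) ≈ 9.070, so the balance reaches zero during payment 10.

10 payments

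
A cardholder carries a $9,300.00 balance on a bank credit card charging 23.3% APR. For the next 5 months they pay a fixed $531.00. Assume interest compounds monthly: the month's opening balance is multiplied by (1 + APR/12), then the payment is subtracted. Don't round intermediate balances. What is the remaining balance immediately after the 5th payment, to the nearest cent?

Monthly rate r = 23.3%/12 = 1.94167% = 0.0194167.
Each month: B ← B·(1+r) − $531.00.
Month 1: interest $180.58; balance after payment $8,949.58.
Month 2: interest $173.77; balance after payment $8,592.35.
Month 3: interest $166.83; balance after payment $8,228.18.
Month 4: interest $159.76; balance after payment $7,856.94.
Month 5: interest $152.56; balance after payment $7,478.50.

$7,478.50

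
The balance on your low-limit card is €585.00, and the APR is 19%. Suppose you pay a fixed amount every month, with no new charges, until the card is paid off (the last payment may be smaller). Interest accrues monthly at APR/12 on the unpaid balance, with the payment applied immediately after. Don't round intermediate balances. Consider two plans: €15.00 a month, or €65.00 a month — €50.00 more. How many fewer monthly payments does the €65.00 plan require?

52 fewer payments

Monthly rate r = 19%/12 = 1.58333% = 0.0158333.
At €15.00/mo: n = ⌈−ln(1 − rB₀/P)/ln(1+r)⌉ = 62 payments (last €2.65); total interest = total paid − €585.00 = €332.65.
At €65.00/mo: 10 payments (last €51.19); total interest €51.19.
Payments saved = 62 − 10 = 52.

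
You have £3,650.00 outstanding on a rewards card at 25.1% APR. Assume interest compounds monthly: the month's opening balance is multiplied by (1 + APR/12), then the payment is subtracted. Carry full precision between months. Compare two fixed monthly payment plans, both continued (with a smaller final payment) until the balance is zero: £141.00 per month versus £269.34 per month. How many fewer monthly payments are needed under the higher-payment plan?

Monthly rate r = 25.1%/12 = 2.09167% = 0.0209167.
At £141.00/mo: n = ⌈−ln(1 − rB₀/P)/ln(1+r)⌉ = 38 payments (last £94.14); total interest = total paid − £3,650.00 = £1,661.14.
At £269.34/mo: 17 payments (last £27.58); total interest £687.02.
Payments saved = 38 − 17 = 21.

21 fewer payments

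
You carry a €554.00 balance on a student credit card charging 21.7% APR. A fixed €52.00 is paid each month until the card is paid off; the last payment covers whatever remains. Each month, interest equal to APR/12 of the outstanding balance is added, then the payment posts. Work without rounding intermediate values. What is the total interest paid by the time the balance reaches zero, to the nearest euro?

Monthly rate r = 21.7%/12 = 1.80833% = 0.0180833.
Payoff takes n = ⌈−ln(1 − rB₀/P)/ln(1+r)⌉ = ⌈11.941⌉ = 12 payments; the last is €48.97.
Total paid = 11·€52.00 + €48.97 = €620.97.
Total interest = total paid − principal = €620.97 − €554.00 = €66.97.

€67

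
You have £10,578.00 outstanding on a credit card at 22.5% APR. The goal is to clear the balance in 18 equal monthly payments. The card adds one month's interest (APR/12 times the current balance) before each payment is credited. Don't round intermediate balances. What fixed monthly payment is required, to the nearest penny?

£697.84

Monthly rate r = 22.5%/12 = 1.875% = 0.01875.
Level-payment amortization: P = B₀·r / (1 − (1+r)^(−n)) = 10578.00·0.01875 / (1 − 1.01875^(−18)).
Denominator 1 − (1+r)^(−18) = 0.284214645.
P = 198.338 / 0.284214645 ≈ 697.84.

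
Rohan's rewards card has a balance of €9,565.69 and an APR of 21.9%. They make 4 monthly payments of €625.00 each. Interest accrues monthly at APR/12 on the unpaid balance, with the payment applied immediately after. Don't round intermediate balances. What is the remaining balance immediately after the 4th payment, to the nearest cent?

€7,714.06

Monthly rate r = 21.9%/12 = 1.825% = 0.01825.
Each month: B ← B·(1+r) − €625.00.
Month 1: interest €174.57; balance after payment €9,115.26.
Month 2: interest €166.35; balance after payment €8,656.62.
Month 3: interest €157.98; balance after payment €8,189.60.
Month 4: interest €149.46; balance after payment €7,714.06.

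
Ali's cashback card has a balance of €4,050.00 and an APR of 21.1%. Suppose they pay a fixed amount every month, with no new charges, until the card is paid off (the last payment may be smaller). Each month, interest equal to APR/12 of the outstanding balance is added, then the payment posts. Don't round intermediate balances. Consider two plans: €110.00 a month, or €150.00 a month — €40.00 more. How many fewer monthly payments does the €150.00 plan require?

Monthly rate r = 21.1%/12 = 1.75833% = 0.0175833.
At €110.00/mo: n = ⌈−ln(1 − rB₀/P)/ln(1+r)⌉ = 60 payments (last €88.38); total interest = total paid − €4,050.00 = €2,528.38.
At €150.00/mo: 37 payments (last €141.05); total interest €1,491.05.
Payments saved = 60 − 37 = 23.

23 fewer payments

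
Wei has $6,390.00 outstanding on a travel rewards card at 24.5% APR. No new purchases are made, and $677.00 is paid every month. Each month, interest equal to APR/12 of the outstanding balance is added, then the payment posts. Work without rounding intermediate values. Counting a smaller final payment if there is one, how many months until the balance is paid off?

11 months

Monthly rate r = 24.5%/12 = 2.04167% = 0.0204167.
Recurrence: B ← B·(1+r) − $677.00.
Month 1: interest $130.46; balance after payment $5,843.46.
Month 2: interest $119.30; balance after payment $5,285.77.
Closed form: n = −ln(1 − rB₀/P)/ln(1+r) = −ln(0.80729)/ln(1.02042) ≈ 10.592, so the balance reaches zero during payment 11.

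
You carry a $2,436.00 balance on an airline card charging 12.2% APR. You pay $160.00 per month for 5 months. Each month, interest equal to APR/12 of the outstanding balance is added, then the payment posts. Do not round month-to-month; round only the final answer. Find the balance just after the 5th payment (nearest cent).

Monthly rate r = 12.2%/12 = 1.01667% = 0.0101667.
Each month: B ← B·(1+r) − $160.00.
Month 1: interest $24.77; balance after payment $2,300.77.
Month 2: interest $23.39; balance after payment $2,164.16.
Month 3: interest $22.00; balance after payment $2,026.16.
Month 4: interest $20.60; balance after payment $1,886.76.
Month 5: interest $19.18; balance after payment $1,745.94.

$1,745.94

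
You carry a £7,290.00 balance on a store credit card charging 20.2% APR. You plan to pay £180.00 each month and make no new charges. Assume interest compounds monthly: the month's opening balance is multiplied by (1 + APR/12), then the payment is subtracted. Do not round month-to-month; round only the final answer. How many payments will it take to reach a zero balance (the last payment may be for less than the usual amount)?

69 months

Monthly rate r = 20.2%/12 = 1.68333% = 0.0168333.
Recurrence: B ← B·(1+r) − £180.00.
Month 1: interest £122.71; balance after payment £7,232.72.
Month 2: interest £121.75; balance after payment £7,174.47.
Closed form: n = −ln(1 − rB₀/P)/ln(1+r) = −ln(0.31825)/ln(1.01683) ≈ 68.586, so the balance reaches zero during payment 69.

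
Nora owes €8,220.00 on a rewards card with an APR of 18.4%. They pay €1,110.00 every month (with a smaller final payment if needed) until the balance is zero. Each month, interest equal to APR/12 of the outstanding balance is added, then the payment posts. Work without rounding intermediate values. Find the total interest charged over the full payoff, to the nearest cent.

Monthly rate r = 18.4%/12 = 1.53333% = 0.0153333.
Payoff takes n = ⌈−ln(1 − rB₀/P)/ln(1+r)⌉ = ⌈7.921⌉ = 8 payments; the last is €1,022.67.
Total paid = 7·€1,110.00 + €1,022.67 = €8,792.67.
Total interest = total paid − principal = €8,792.67 − €8,220.00 = €572.67.

€572.67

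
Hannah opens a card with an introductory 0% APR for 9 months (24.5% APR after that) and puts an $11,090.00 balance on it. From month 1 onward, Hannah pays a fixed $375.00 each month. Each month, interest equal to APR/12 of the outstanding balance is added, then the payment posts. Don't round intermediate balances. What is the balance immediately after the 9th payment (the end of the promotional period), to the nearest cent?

$7,715.00

Promo months 1–9 at r₀ = 0%/12 = 0; months 10+ at r₁ = 24.5%/12 = 0.0204167.
After month 9 (no interest yet): B = $11,090.00 − 9·$375.00 = $7,715.00.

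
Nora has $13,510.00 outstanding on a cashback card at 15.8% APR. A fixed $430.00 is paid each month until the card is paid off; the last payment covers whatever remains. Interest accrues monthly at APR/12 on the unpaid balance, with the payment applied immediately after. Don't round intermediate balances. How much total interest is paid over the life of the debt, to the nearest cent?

$4,040.75

Monthly rate r = 15.8%/12 = 1.31667% = 0.0131667.
Payoff takes n = ⌈−ln(1 − rB₀/P)/ln(1+r)⌉ = ⌈40.815⌉ = 41 payments; the last is $350.75.
Total paid = 40·$430.00 + $350.75 = $17,550.75.
Total interest = total paid − principal = $17,550.75 − $13,510.00 = $4,040.75.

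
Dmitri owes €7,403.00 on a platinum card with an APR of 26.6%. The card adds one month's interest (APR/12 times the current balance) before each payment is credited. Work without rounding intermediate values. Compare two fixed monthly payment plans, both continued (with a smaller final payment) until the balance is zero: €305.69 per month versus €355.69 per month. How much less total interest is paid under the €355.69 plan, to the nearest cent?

€693.11

Monthly rate r = 26.6%/12 = 2.21667% = 0.0221667.
At €305.69/mo: n = ⌈−ln(1 − rB₀/P)/ln(1+r)⌉ = 36 payments (last €32.04); total interest = total paid − €7,403.00 = €3,328.19.
At €355.69/mo: 29 payments (last €78.76); total interest €2,635.08.
Interest saved = €3,328.19 − €2,635.08 = €693.11.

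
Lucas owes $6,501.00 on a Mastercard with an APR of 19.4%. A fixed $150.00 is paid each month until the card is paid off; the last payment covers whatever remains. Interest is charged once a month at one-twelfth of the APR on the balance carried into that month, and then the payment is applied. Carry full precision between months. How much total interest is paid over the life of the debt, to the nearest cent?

Monthly rate r = 19.4%/12 = 1.61667% = 0.0161667.
Payoff takes n = ⌈−ln(1 − rB₀/P)/ln(1+r)⌉ = ⌈75.211⌉ = 76 payments; the last is $31.84.
Total paid = 75·$150.00 + $31.84 = $11,281.84.
Total interest = total paid − principal = $11,281.84 − $6,501.00 = $4,780.84.

$4,780.84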